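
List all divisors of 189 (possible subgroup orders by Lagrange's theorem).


Lagrange's theorem: |H| divides |G|
|G| = 189
Divisors of 189: 1, 3, 7, 9, 21, 27, 63, 189

Possible subgroup orders: {1, 3, 7, 9, 21, 27, 63, 189}


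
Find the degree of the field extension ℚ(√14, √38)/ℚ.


[ℚ(√14,√38):ℚ] = [ℚ(√14,√38):ℚ(√14)]·[ℚ(√14):ℚ] = 2·2 = 4

[ℚ(√14, √38)/ℚ] = 4


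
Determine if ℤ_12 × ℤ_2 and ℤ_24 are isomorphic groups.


Comparing ℤ_12 × ℤ_2 and ℤ_24:
gcd(12,2) = 2 ≠ 1. Max element order in ℤ_12×ℤ_2 is lcm(12,2) = 12 < 24, so it has no element of order 24

No, ℤ_12 × ℤ_2 ≇ ℤ_24


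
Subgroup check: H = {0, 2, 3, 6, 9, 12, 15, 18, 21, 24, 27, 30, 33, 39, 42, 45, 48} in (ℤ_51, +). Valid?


Subgroup test for H = {0, 2, 3, 6, 9, 12, 15, 18, 21, 24, 27, 30, 33, 39, 42, 45, 48} in (ℤ_51, +):
(1) 0 ∈ H? Yes
(2) Closure: for all a,b ∈ H, (a+b) mod 51 ∈ H? No  [counterexample: 2 + 2 = 4 ∉ H]
(3) Inverses: for all a ∈ H, -a mod 51 ∈ H? No

No, H is not a subgroup of ℤ_51


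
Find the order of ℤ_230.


ℤ_n has n elements.

|ℤ_230| = 230


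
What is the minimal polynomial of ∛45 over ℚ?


∛45 satisfies x³ - 45 = 0, irreducible over ℚ (no rational root; 45 is not a perfect cube)

Minimal polynomial: x³ - 45


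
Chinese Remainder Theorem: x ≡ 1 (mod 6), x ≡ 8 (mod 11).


m₁ = 6, m₂ = 11, gcd = 1, so CRT applies. M = m₁·m₂ = 66
Let M₁ = M/m₁ = 11, M₂ = M/m₂ = 6
Find y₁ ≡ M₁⁻¹ (mod m₁): 11⁻¹ ≡ 5 (mod 6)
Find y₂ ≡ M₂⁻¹ (mod m₂): 6⁻¹ ≡ 2 (mod 11)
x = a₁·M₁·y₁ + a₂·M₂·y₂ = 1·11·5 + 8·6·2 = 151
Reduce mod 66: x ≡ 19
Check: 19 mod 6 = 1 ✓, 19 mod 11 = 8 ✓

x ≡ 19 (mod 66)


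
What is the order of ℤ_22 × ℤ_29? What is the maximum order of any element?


|ℤ_22 × ℤ_29| = 22 × 29 = 638
Max element order = lcm(22,29) = 638
Cyclic? Yes (gcd=1)

|ℤ_22×ℤ_29| = 638, max element order = 638


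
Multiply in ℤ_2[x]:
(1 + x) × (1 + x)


Expand and collect like terms; reduce coefficients mod 2:
x^0: 1·1 = 1 ≡ 1 (mod 2)
x^1: 1·1 + 1·1 = 2 ≡ 0 (mod 2)
x^2: 1·1 = 1 ≡ 1 (mod 2)
Result: 1 + x^2

f · g = 1 + x^2


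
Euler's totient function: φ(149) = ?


Factor n: 149 = 149
φ(n) = n · ∏(1 - 1/p) over distinct primes p | n
φ(149) = 149 · (1 - 1/149) = 148

φ(149) = 148


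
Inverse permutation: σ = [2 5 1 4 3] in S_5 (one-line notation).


To find σ⁻¹, swap domain and range:
σ(1) = 2 → σ⁻¹(2) = 1
σ(2) = 5 → σ⁻¹(5) = 2
σ(3) = 1 → σ⁻¹(1) = 3
σ(4) = 4 → σ⁻¹(4) = 4
σ(5) = 3 → σ⁻¹(3) = 5

σ⁻¹ = [3 1 5 4 2]


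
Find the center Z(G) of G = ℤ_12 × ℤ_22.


Z(G) = {g ∈ G | gx = xg for all x ∈ G}
Direct product of abelian groups is abelian, so Z(G) = G

Z(ℤ_12 × ℤ_22) = ℤ_12 × ℤ_22


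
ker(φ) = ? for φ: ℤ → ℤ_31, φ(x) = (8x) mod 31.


Kernel = preimage of identity
ker(φ) = {x ∈ ℤ : 8x ≡ 0 (mod 31)}. gcd(8,31) = 1, so 8x ≡ 0 (mod 31) ⟺ x ≡ 0 (mod 31/1 = 31). Hence ker(φ) = 31ℤ

ker(φ) = 31ℤ


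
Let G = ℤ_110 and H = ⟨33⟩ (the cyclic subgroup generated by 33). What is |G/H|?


|⟨33⟩| = n / gcd(33, 110) = 110 / 11 = 10
H is normal (ℤ_110 is abelian).
|G/H| = |G| / |H| = 110 / 10 = 11

|G/H| = 11


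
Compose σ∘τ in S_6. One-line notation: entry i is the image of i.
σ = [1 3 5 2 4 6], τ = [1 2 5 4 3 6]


σ∘τ: apply τ first, then σ
1 →τ 1 →σ 1
2 →τ 2 →σ 3
3 →τ 5 →σ 4
4 →τ 4 →σ 2
5 →τ 3 →σ 5
6 →τ 6 →σ 6

σ∘τ = [1 3 4 2 5 6]


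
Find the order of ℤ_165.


ℤ_n has n elements.

|ℤ_165| = 165


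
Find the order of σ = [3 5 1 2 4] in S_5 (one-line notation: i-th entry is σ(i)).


Cycle decomposition: (1 3) (2 5 4)
Cycle lengths: 2, 3
Order = lcm(2, 3) = 6

ord(σ) = 6


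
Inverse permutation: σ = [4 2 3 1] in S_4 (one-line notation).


To find σ⁻¹, swap domain and range:
σ(1) = 4 → σ⁻¹(4) = 1
σ(2) = 2 → σ⁻¹(2) = 2
σ(3) = 3 → σ⁻¹(3) = 3
σ(4) = 1 → σ⁻¹(1) = 4

σ⁻¹ = [4 2 3 1]


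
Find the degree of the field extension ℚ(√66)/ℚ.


√66 has minimal polynomial x² - 66 (irreducible over ℚ since 66 is squarefree)

[ℚ(√66)/ℚ] = 2


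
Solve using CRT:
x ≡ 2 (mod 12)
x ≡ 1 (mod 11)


m₁ = 12, m₂ = 11, gcd = 1, so CRT applies. M = m₁·m₂ = 132
Let M₁ = M/m₁ = 11, M₂ = M/m₂ = 12
Find y₁ ≡ M₁⁻¹ (mod m₁): 11⁻¹ ≡ 11 (mod 12)
Find y₂ ≡ M₂⁻¹ (mod m₂): 12⁻¹ ≡ 1 (mod 11)
x = a₁·M₁·y₁ + a₂·M₂·y₂ = 2·11·11 + 1·12·1 = 254
Reduce mod 132: x ≡ 122
Check: 122 mod 12 = 2 ✓, 122 mod 11 = 1 ✓

x ≡ 122 (mod 132)


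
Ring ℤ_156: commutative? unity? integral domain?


ℤ_156 is a commutative ring with unity 1; 156 = 2×78 is composite, so 2·78 ≡ 0 gives zero divisors (not an integral domain)
Commutative: Yes
Integral domain: No
Has unity: Yes

ℤ_156: Commutative=Yes, Unity=Yes


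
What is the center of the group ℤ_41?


Z(G) = {g ∈ G | gx = xg for all x ∈ G}
ℤ_41 is abelian, so Z(G) = G

Z(ℤ_41) = ℤ_41


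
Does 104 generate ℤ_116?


g generates ℤ_n iff gcd(g, n) = 1
gcd(104, 116) = 4
Since gcd = 4 ≠ 1, ⟨104⟩ has order 29 < 116, so 104 is not a generator.

No, 104 does not generate ℤ_116


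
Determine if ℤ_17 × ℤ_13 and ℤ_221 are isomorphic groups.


Comparing ℤ_17 × ℤ_13 and ℤ_221:
gcd(17,13) = 1, so ℤ_17 × ℤ_13 ≅ ℤ_221 (CRT)

Yes, ℤ_17 × ℤ_13 ≅ ℤ_221


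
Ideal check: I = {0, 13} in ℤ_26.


Check ideal conditions for I = {0, 13} in ℤ_26:
(1) I is an additive subgroup? Yes
(2) For r ∈ ℤ_26 and a ∈ I: r·a ∈ I? Yes

Yes, I is an ideal of ℤ_26


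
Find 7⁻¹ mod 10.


Use the extended Euclidean algorithm to write 1 = 7·s + 10·t; then s mod 10 is the inverse.
Euclidean algorithm:
  7 = 0·10 + 7
  10 = 1·7 + 3
  7 = 2·3 + 1
  3 = 3·1 + 0
gcd(7,10) = 1
Back-substitution gives: 7·(3) + 10·(-2) = 1
So 7⁻¹ ≡ 3 ≡ 3 (mod 10)
Check: 7 × 3 = 21 ≡ 1 (mod 10) ✓

7⁻¹ ≡ 3 (mod 10)


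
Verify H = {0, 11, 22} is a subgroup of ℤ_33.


Subgroup test for H = {0, 11, 22} in (ℤ_33, +):
(1) 0 ∈ H? Yes
(2) Closure: for all a,b ∈ H, (a+b) mod 33 ∈ H? Yes
(3) Inverses: for all a ∈ H, -a mod 33 ∈ H? Yes

Yes, H is a subgroup of ℤ_33


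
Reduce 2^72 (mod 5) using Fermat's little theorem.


Fermat's little theorem: if p is prime and gcd(a,p)=1, then a^(p-1) ≡ 1 (mod p)
p = 5 is prime, gcd(2,5) = 1
Reduce exponent: 72 mod 4 = 0
So 2^72 ≡ 2^0 (mod 5)
2^0 = 1

2^72 ≡ 1 (mod 5)


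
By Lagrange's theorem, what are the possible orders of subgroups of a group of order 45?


Lagrange's theorem: |H| divides |G|
|G| = 45
Divisors of 45: 1, 3, 5, 9, 15, 45

Possible subgroup orders: {1, 3, 5, 9, 15, 45}


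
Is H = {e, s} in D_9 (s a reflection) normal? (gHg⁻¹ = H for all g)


H = {e, s} in D_9 (s a reflection)
r·s·r⁻¹ = sr⁻² ≠ s for n ≥ 3, so {e, s} is not closed under conjugation

No, not a normal subgroup


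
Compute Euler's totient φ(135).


Factor n: 135 = 3^3 × 5
φ(n) = n · ∏(1 - 1/p) over distinct primes p | n
φ(135) = 135 · (1 - 1/3) · (1 - 1/5) = 72

φ(135) = 72


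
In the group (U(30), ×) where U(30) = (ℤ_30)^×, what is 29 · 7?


Operation: multiplication mod 30
29 · 7 = (a × b) mod 30 with a = 29, b = 7

29 · 7 = 23


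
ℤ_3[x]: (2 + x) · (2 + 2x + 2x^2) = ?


Expand and collect like terms; reduce coefficients mod 3:
x^0: 2·2 = 4 ≡ 1 (mod 3)
x^1: 2·2 + 1·2 = 6 ≡ 0 (mod 3)
x^2: 2·2 + 1·2 = 6 ≡ 0 (mod 3)
x^3: 1·2 = 2 ≡ 2 (mod 3)
Result: 1 + 2x^3

f · g = 1 + 2x^3


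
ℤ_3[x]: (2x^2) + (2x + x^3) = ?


Add coefficients mod 3:
x^0: 0 + 0 = 0 (mod 3)
x^1: 0 + 2 = 2 (mod 3)
x^2: 2 + 0 = 2 (mod 3)
x^3: 0 + 1 = 1 (mod 3)
Result: 2x + 2x^2 + x^3

f + g = 2x + 2x^2 + x^3


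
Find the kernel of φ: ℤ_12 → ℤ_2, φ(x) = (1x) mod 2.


Kernel = preimage of identity
ker(φ) = {x ∈ ℤ_12 : 1x ≡ 0 (mod 2)}. Since 2 | 12, φ is well-defined. The kernel is the cyclic subgroup ⟨2⟩ of ℤ_12 (order 6), i.e. {0, 2, 4, 6, 8, 10}

ker(φ) = {0, 2, 4, 6, 8, 10}


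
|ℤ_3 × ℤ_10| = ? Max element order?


|ℤ_3 × ℤ_10| = 3 × 10 = 30
Max element order = lcm(3,10) = 30
Cyclic? Yes (gcd=1)

|ℤ_3×ℤ_10| = 30, max element order = 30


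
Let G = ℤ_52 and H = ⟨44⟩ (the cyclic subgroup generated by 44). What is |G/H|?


|⟨44⟩| = n / gcd(44, 52) = 52 / 4 = 13
H is normal (ℤ_52 is abelian).
|G/H| = |G| / |H| = 52 / 13 = 4

|G/H| = 4


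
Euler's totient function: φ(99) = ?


Factor n: 99 = 3^2 × 11
φ(n) = n · ∏(1 - 1/p) over distinct primes p | n
φ(99) = 99 · (1 - 1/3) · (1 - 1/11) = 60

φ(99) = 60


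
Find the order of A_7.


|A_n| = n!/2 (even permutations)
|A_7| = 7!/2 = 5040/2 = 2520

|A_7| = 2520


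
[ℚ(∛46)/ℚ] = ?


∛46 has minimal polynomial x³ - 46 (irreducible over ℚ since 46 is not a perfect cube)

[ℚ(∛46)/ℚ] = 3


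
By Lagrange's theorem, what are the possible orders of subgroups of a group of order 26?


Lagrange's theorem: |H| divides |G|
|G| = 26
Divisors of 26: 1, 2, 13, 26

Possible subgroup orders: {1, 2, 13, 26}


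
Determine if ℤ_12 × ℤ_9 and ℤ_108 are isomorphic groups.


Comparing ℤ_12 × ℤ_9 and ℤ_108:
gcd(12,9) = 3 ≠ 1. Max element order in ℤ_12×ℤ_9 is lcm(12,9) = 36 < 108, so it has no element of order 108

No, ℤ_12 × ℤ_9 ≇ ℤ_108


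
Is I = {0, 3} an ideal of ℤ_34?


Check ideal conditions for I = {0, 3} in ℤ_34:
(1) I is an additive subgroup? No
(2) For r ∈ ℤ_34 and a ∈ I: r·a ∈ I? No  [counterexample: r=2, a=3, r·a mod 34 = 6 ∉ I]

No, I is not an ideal of ℤ_34


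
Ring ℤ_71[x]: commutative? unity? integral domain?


ℤ_71 is a field (n prime), so ℤ_71[x] is a commutative integral domain with unity
Commutative: Yes
Integral domain: Yes
Has unity: Yes

ℤ_71[x]: Commutative=Yes, Unity=Yes


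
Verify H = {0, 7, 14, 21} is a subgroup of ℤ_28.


Subgroup test for H = {0, 7, 14, 21} in (ℤ_28, +):
(1) 0 ∈ H? Yes
(2) Closure: for all a,b ∈ H, (a+b) mod 28 ∈ H? Yes
(3) Inverses: for all a ∈ H, -a mod 28 ∈ H? Yes

Yes, H is a subgroup of ℤ_28


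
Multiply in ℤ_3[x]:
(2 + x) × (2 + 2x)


Expand and collect like terms; reduce coefficients mod 3:
x^0: 2·2 = 4 ≡ 1 (mod 3)
x^1: 2·2 + 1·2 = 6 ≡ 0 (mod 3)
x^2: 1·2 = 2 ≡ 2 (mod 3)
Result: 1 + 2x^2

f · g = 1 + 2x^2


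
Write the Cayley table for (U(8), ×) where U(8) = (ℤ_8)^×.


Elements: {1, 3, 5, 7}
Operation: multiplication mod 8
Entry (a, b) = (a × b) mod 8

Cayley table:
  | 1 | 3 | 5 | 7
1 | 1 | 3 | 5 | 7
3 | 3 | 1 | 7 | 5
5 | 5 | 7 | 1 | 3
7 | 7 | 5 | 3 | 1


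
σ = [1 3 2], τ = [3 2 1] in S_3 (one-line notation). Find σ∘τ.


σ∘τ: apply τ first, then σ
1 →τ 3 →σ 2
2 →τ 2 →σ 3
3 →τ 1 →σ 1

σ∘τ = [2 3 1]


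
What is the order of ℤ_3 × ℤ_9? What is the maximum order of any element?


|ℤ_3 × ℤ_9| = 3 × 9 = 27
Max element order = lcm(3,9) = 9
Cyclic? No (gcd=3)

|ℤ_3×ℤ_9| = 27, max element order = 9


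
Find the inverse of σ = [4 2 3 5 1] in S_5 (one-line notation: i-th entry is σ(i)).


To find σ⁻¹, swap domain and range:
σ(1) = 4 → σ⁻¹(4) = 1
σ(2) = 2 → σ⁻¹(2) = 2
σ(3) = 3 → σ⁻¹(3) = 3
σ(4) = 5 → σ⁻¹(5) = 4
σ(5) = 1 → σ⁻¹(1) = 5

σ⁻¹ = [5 2 3 1 4]


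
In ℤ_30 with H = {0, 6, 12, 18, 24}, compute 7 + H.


7 + H = {7 + h (mod 30) : h ∈ H}
7+0=7, 7+6=13, 7+12=19, 7+18=25, 7+24=1
7 + H = {1, 7, 13, 19, 25} = 1 + H

7 + H = {1, 7, 13, 19, 25}


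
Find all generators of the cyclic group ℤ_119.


g generates ℤ_n iff gcd(g,n) = 1
Prime factors of 119: 7, 17
Generators are g ∈ {1,...,118} not divisible by any of these primes.
Generators: {1, 2, 3, 4, 5, 6, 8, 9, 10, 11, 12, 13, 15, 16, 18, 19, 20, 22, 23, 24, 25, 26, 27, 29, 30, 31, 32, 33, 36, 37, 38, 39, 40, 41, 43, 44, 45, 46, 47, 48, 50, 52, 53, 54, 55, 57, 58, 59, 60, 61, 62, 64, 65, 66, 67, 69, 71, 72, 73, 74, 75, 76, 78, 79, 80, 81, 82, 83, 86, 87, 88, 89, 90, 92, 93, 94, 95, 96, 97, 99, 100, 101, 103, 104, 106, 107, 108, 109, 110, 111, 113, 114, 115, 116, 117, 118}
Number of generators = φ(119) = 96

Generators of ℤ_119 = {1, 2, 3, 4, 5, 6, 8, 9, 10, 11, 12, 13, 15, 16, 18, 19, 20, 22, 23, 24, 25, 26, 27, 29, 30, 31, 32, 33, 36, 37, 38, 39, 40, 41, 43, 44, 45, 46, 47, 48, 50, 52, 53, 54, 55, 57, 58, 59, 60, 61, 62, 64, 65, 66, 67, 69, 71, 72, 73, 74, 75, 76, 78, 79, 80, 81, 82, 83, 86, 87, 88, 89, 90, 92, 93, 94, 95, 96, 97, 99, 100, 101, 103, 104, 106, 107, 108, 109, 110, 111, 113, 114, 115, 116, 117, 118}


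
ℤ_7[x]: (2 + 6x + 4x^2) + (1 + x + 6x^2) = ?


Add coefficients mod 7:
x^0: 2 + 1 = 3 (mod 7)
x^1: 6 + 1 = 0 (mod 7)
x^2: 4 + 6 = 3 (mod 7)
Result: 3 + 3x^2

f + g = 3 + 3x^2


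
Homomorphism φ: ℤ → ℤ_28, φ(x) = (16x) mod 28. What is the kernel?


Kernel = preimage of identity
ker(φ) = {x ∈ ℤ : 16x ≡ 0 (mod 28)}. gcd(16,28) = 4, so 16x ≡ 0 (mod 28) ⟺ x ≡ 0 (mod 28/4 = 7). Hence ker(φ) = 7ℤ

ker(φ) = 7ℤ


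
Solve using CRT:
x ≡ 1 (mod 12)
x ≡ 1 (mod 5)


m₁ = 12, m₂ = 5, gcd = 1, so CRT applies. M = m₁·m₂ = 60
Let M₁ = M/m₁ = 5, M₂ = M/m₂ = 12
Find y₁ ≡ M₁⁻¹ (mod m₁): 5⁻¹ ≡ 5 (mod 12)
Find y₂ ≡ M₂⁻¹ (mod m₂): 12⁻¹ ≡ 3 (mod 5)
x = a₁·M₁·y₁ + a₂·M₂·y₂ = 1·5·5 + 1·12·3 = 61
Reduce mod 60: x ≡ 1
Check: 1 mod 12 = 1 ✓, 1 mod 5 = 1 ✓

x ≡ 1 (mod 60)


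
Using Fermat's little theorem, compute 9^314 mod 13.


Fermat's little theorem: if p is prime and gcd(a,p)=1, then a^(p-1) ≡ 1 (mod p)
p = 13 is prime, gcd(9,13) = 1
Reduce exponent: 314 mod 12 = 2
So 9^314 ≡ 9^2 (mod 13)
9^2 mod 13 = 3

9^314 ≡ 3 (mod 13)


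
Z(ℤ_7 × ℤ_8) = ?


Z(G) = {g ∈ G | gx = xg for all x ∈ G}
Direct product of abelian groups is abelian, so Z(G) = G

Z(ℤ_7 × ℤ_8) = ℤ_7 × ℤ_8


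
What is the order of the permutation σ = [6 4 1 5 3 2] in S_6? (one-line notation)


Cycle decomposition: (1 6 2 4 5 3)
Cycle lengths: 6
Order = lcm(6) = 6

ord(σ) = 6


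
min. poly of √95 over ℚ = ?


√95 satisfies x² - 95 = 0, irreducible over ℚ since 95 is squarefree

Minimal polynomial: x² - 95


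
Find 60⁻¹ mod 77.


Use the extended Euclidean algorithm to write 1 = 60·s + 77·t; then s mod 77 is the inverse.
Euclidean algorithm:
  60 = 0·77 + 60
  77 = 1·60 + 17
  60 = 3·17 + 9
  17 = 1·9 + 8
  9 = 1·8 + 1
  8 = 8·1 + 0
gcd(60,77) = 1
Back-substitution gives: 60·(9) + 77·(-7) = 1
So 60⁻¹ ≡ 9 ≡ 9 (mod 77)
Check: 60 × 9 = 540 ≡ 1 (mod 77) ✓

60⁻¹ ≡ 9 (mod 77)


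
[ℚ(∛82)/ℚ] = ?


∛82 has minimal polynomial x³ - 82 (irreducible over ℚ since 82 is not a perfect cube)

[ℚ(∛82)/ℚ] = 3


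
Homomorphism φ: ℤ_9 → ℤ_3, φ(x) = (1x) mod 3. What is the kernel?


Kernel = preimage of identity
ker(φ) = {x ∈ ℤ_9 : 1x ≡ 0 (mod 3)}. Since 3 | 9, φ is well-defined. The kernel is the cyclic subgroup ⟨3⟩ of ℤ_9 (order 3), i.e. {0, 3, 6}

ker(φ) = {0, 3, 6}


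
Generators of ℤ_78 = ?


g generates ℤ_n iff gcd(g,n) = 1
Prime factors of 78: 2, 3, 13
Generators are g ∈ {1,...,77} not divisible by any of these primes.
Generators: {1, 5, 7, 11, 17, 19, 23, 25, 29, 31, 35, 37, 41, 43, 47, 49, 53, 55, 59, 61, 67, 71, 73, 77}
Number of generators = φ(78) = 24

Generators of ℤ_78 = {1, 5, 7, 11, 17, 19, 23, 25, 29, 31, 35, 37, 41, 43, 47, 49, 53, 55, 59, 61, 67, 71, 73, 77}


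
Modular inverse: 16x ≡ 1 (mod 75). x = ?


Use the extended Euclidean algorithm to write 1 = 16·s + 75·t; then s mod 75 is the inverse.
Euclidean algorithm:
  16 = 0·75 + 16
  75 = 4·16 + 11
  16 = 1·11 + 5
  11 = 2·5 + 1
  5 = 5·1 + 0
gcd(16,75) = 1
Back-substitution gives: 16·(-14) + 75·(3) = 1
So 16⁻¹ ≡ -14 ≡ 61 (mod 75)
Check: 16 × 61 = 976 ≡ 1 (mod 75) ✓

16⁻¹ ≡ 61 (mod 75)


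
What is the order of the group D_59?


|D_n| = 2n (n rotations and n reflections)
|D_59| = 2×59 = 118

|D_59| = 118


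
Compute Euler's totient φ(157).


Factor n: 157 = 157
φ(n) = n · ∏(1 - 1/p) over distinct primes p | n
φ(157) = 157 · (1 - 1/157) = 156

φ(157) = 156


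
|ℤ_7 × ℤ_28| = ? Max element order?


|ℤ_7 × ℤ_28| = 7 × 28 = 196
Max element order = lcm(7,28) = 28
Cyclic? No (gcd=7)

|ℤ_7×ℤ_28| = 196, max element order = 28


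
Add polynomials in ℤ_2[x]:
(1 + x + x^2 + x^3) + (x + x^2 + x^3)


Add coefficients mod 2:
x^0: 1 + 0 = 1 (mod 2)
x^1: 1 + 1 = 0 (mod 2)
x^2: 1 + 1 = 0 (mod 2)
x^3: 1 + 1 = 0 (mod 2)
Result: 1

f + g = 1


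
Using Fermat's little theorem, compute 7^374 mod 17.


Fermat's little theorem: if p is prime and gcd(a,p)=1, then a^(p-1) ≡ 1 (mod p)
p = 17 is prime, gcd(7,17) = 1
Reduce exponent: 374 mod 16 = 6
So 7^374 ≡ 7^6 (mod 17)
7^6 mod 17 = 9

7^374 ≡ 9 (mod 17)


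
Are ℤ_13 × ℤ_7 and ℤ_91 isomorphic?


Comparing ℤ_13 × ℤ_7 and ℤ_91:
gcd(13,7) = 1, so ℤ_13 × ℤ_7 ≅ ℤ_91 (CRT)

Yes, ℤ_13 × ℤ_7 ≅ ℤ_91


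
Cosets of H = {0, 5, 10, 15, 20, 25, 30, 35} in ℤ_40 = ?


H = {0, 5, 10, 15, 20, 25, 30, 35}, |H| = 8
Number of cosets = |G|/|H| = 40/8 = 5
0 + H = {0, 5, 10, 15, 20, 25, 30, 35}
1 + H = {1, 6, 11, 16, 21, 26, 31, 36}
2 + H = {2, 7, 12, 17, 22, 27, 32, 37}
3 + H = {3, 8, 13, 18, 23, 28, 33, 38}
4 + H = {4, 9, 14, 19, 24, 29, 34, 39}

Cosets: 0+H={0,5,10,15,20,25,30,35}; 1+H={1,6,11,16,21,26,31,36}; 2+H={2,7,12,17,22,27,32,37}; 3+H={3,8,13,18,23,28,33,38}; 4+H={4,9,14,19,24,29,34,39}


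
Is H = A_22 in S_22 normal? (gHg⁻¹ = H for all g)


H = A_22 in S_22
A_22 has index 2 in S_22, and every subgroup of index 2 is normal

Yes, normal subgroup


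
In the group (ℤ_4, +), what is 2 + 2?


Operation: addition mod 4
2 + 2 = (a + b) mod 4 with a = 2, b = 2

2 + 2 = 0


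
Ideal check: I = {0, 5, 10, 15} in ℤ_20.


Check ideal conditions for I = {0, 5, 10, 15} in ℤ_20:
(1) I is an additive subgroup? Yes
(2) For r ∈ ℤ_20 and a ∈ I: r·a ∈ I? Yes

Yes, I is an ideal of ℤ_20


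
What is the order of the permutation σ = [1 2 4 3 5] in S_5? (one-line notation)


Cycle decomposition: (3 4)
Cycle lengths: 2
Order = lcm(2) = 2

ord(σ) = 2


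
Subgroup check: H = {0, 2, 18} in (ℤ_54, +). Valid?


Subgroup test for H = {0, 2, 18} in (ℤ_54, +):
(1) 0 ∈ H? Yes
(2) Closure: for all a,b ∈ H, (a+b) mod 54 ∈ H? No  [counterexample: 2 + 2 = 4 ∉ H]
(3) Inverses: for all a ∈ H, -a mod 54 ∈ H? No

No, H is not a subgroup of ℤ_54


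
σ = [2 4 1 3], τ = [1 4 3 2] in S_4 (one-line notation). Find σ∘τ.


σ∘τ: apply τ first, then σ
1 →τ 1 →σ 2
2 →τ 4 →σ 3
3 →τ 3 →σ 1
4 →τ 2 →σ 4

σ∘τ = [2 3 1 4]


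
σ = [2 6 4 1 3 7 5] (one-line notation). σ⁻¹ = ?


To find σ⁻¹, swap domain and range:
σ(1) = 2 → σ⁻¹(2) = 1
σ(2) = 6 → σ⁻¹(6) = 2
σ(3) = 4 → σ⁻¹(4) = 3
σ(4) = 1 → σ⁻¹(1) = 4
σ(5) = 3 → σ⁻¹(3) = 5
σ(6) = 7 → σ⁻¹(7) = 6
σ(7) = 5 → σ⁻¹(5) = 7

σ⁻¹ = [4 1 5 3 7 2 6]


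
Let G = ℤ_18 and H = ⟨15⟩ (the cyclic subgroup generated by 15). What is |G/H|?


|⟨15⟩| = n / gcd(15, 18) = 18 / 3 = 6
H is normal (ℤ_18 is abelian).
|G/H| = |G| / |H| = 18 / 6 = 3

|G/H| = 3


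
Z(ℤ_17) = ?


Z(G) = {g ∈ G | gx = xg for all x ∈ G}
ℤ_17 is abelian, so Z(G) = G

Z(ℤ_17) = ℤ_17


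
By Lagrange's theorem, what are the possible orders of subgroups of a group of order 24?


Lagrange's theorem: |H| divides |G|
|G| = 24
Divisors of 24: 1, 2, 3, 4, 6, 8, 12, 24

Possible subgroup orders: {1, 2, 3, 4, 6, 8, 12, 24}


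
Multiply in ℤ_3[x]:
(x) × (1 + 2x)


Expand and collect like terms; reduce coefficients mod 3:
x^0: 0·1 = 0 ≡ 0 (mod 3)
x^1: 0·2 + 1·1 = 1 ≡ 1 (mod 3)
x^2: 1·2 = 2 ≡ 2 (mod 3)
Result: x + 2x^2

f · g = x + 2x^2


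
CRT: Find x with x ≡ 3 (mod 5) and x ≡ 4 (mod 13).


m₁ = 5, m₂ = 13, gcd = 1, so CRT applies. M = m₁·m₂ = 65
Let M₁ = M/m₁ = 13, M₂ = M/m₂ = 5
Find y₁ ≡ M₁⁻¹ (mod m₁): 13⁻¹ ≡ 2 (mod 5)
Find y₂ ≡ M₂⁻¹ (mod m₂): 5⁻¹ ≡ 8 (mod 13)
x = a₁·M₁·y₁ + a₂·M₂·y₂ = 3·13·2 + 4·5·8 = 238
Reduce mod 65: x ≡ 43
Check: 43 mod 5 = 3 ✓, 43 mod 13 = 4 ✓

x ≡ 43 (mod 65)


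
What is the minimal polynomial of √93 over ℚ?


√93 satisfies x² - 93 = 0, irreducible over ℚ since 93 is squarefree

Minimal polynomial: x² - 93


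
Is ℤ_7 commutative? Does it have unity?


ℤ_7 is a commutative ring with unity 1; 7 is prime, so ℤ_7 is a field (hence an integral domain)
Commutative: Yes
Integral domain: Yes
Has unity: Yes

ℤ_7: Commutative=Yes, Unity=Yes


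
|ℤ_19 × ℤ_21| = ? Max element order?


|ℤ_19 × ℤ_21| = 19 × 21 = 399
Max element order = lcm(19,21) = 399
Cyclic? Yes (gcd=1)

|ℤ_19×ℤ_21| = 399, max element order = 399


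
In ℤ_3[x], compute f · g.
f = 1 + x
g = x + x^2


Expand and collect like terms; reduce coefficients mod 3:
x^0: 1·0 = 0 ≡ 0 (mod 3)
x^1: 1·1 + 1·0 = 1 ≡ 1 (mod 3)
x^2: 1·1 + 1·1 = 2 ≡ 2 (mod 3)
x^3: 1·1 = 1 ≡ 1 (mod 3)
Result: x + 2x^2 + x^3

f · g = x + 2x^2 + x^3


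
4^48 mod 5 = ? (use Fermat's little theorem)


Fermat's little theorem: if p is prime and gcd(a,p)=1, then a^(p-1) ≡ 1 (mod p)
p = 5 is prime, gcd(4,5) = 1
Reduce exponent: 48 mod 4 = 0
So 4^48 ≡ 4^0 (mod 5)
4^0 = 1

4^48 ≡ 1 (mod 5)


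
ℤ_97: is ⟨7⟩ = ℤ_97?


g generates ℤ_n iff gcd(g, n) = 1
gcd(7, 97) = 1
Since gcd = 1, 7 is a generator.

Yes, 7 generates ℤ_97


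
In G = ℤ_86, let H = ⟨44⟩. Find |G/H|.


|⟨44⟩| = n / gcd(44, 86) = 86 / 2 = 43
H is normal (ℤ_86 is abelian).
|G/H| = |G| / |H| = 86 / 43 = 2

|G/H| = 2


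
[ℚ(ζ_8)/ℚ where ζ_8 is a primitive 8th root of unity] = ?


[ℚ(ζ_n):ℚ] = deg Φ_n(x) = φ(n). Here φ(8) = 4

[ℚ(ζ_8)/ℚ where ζ_8 is a primitive 8th root of unity] = 4


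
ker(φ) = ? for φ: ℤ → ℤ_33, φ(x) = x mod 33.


Kernel = preimage of identity
ker(φ) = {x ∈ ℤ : x ≡ 0 (mod 33)} = 33ℤ = {0, ±33, ±66, ...}

ker(φ) = 33ℤ


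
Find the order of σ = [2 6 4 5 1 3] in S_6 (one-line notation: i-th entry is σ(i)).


Cycle decomposition: (1 2 6 3 4 5)
Cycle lengths: 6
Order = lcm(6) = 6

ord(σ) = 6


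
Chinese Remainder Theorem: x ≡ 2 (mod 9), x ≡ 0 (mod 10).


m₁ = 9, m₂ = 10, gcd = 1, so CRT applies. M = m₁·m₂ = 90
Let M₁ = M/m₁ = 10, M₂ = M/m₂ = 9
Find y₁ ≡ M₁⁻¹ (mod m₁): 10⁻¹ ≡ 1 (mod 9)
Find y₂ ≡ M₂⁻¹ (mod m₂): 9⁻¹ ≡ 9 (mod 10)
x = a₁·M₁·y₁ + a₂·M₂·y₂ = 2·10·1 + 0·9·9 = 20
Reduce mod 90: x ≡ 20
Check: 20 mod 9 = 2 ✓, 20 mod 10 = 0 ✓

x ≡ 20 (mod 90)


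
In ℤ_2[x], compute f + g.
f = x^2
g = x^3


Add coefficients mod 2:
x^0: 0 + 0 = 0 (mod 2)
x^1: 0 + 0 = 0 (mod 2)
x^2: 1 + 0 = 1 (mod 2)
x^3: 0 + 1 = 1 (mod 2)
Result: x^2 + x^3

f + g = x^2 + x^3


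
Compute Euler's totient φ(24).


φ(n) = count of k ∈ {1,...,n} with gcd(k,n)=1
Coprimes to 24: {1, 5, 7, 11, 13, 17, 19, 23}
Count: 8

φ(24) = 8


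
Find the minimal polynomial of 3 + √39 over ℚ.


Let α = 3 + √39. Then α - 3 = √39, so (α - 3)² = 39, giving α² - 6α - 30 = 0. Degree 2 and α ∉ ℚ, so this is the minimal polynomial.

Minimal polynomial: x² - 6x - 30


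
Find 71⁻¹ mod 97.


Use the extended Euclidean algorithm to write 1 = 71·s + 97·t; then s mod 97 is the inverse.
Euclidean algorithm:
  71 = 0·97 + 71
  97 = 1·71 + 26
  71 = 2·26 + 19
  26 = 1·19 + 7
  19 = 2·7 + 5
  7 = 1·5 + 2
  5 = 2·2 + 1
  2 = 2·1 + 0
gcd(71,97) = 1
Back-substitution gives: 71·(41) + 97·(-30) = 1
So 71⁻¹ ≡ 41 ≡ 41 (mod 97)
Check: 71 × 41 = 2911 ≡ 1 (mod 97) ✓

71⁻¹ ≡ 41 (mod 97)


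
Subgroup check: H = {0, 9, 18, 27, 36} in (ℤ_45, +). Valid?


Subgroup test for H = {0, 9, 18, 27, 36} in (ℤ_45, +):
(1) 0 ∈ H? Yes
(2) Closure: for all a,b ∈ H, (a+b) mod 45 ∈ H? Yes
(3) Inverses: for all a ∈ H, -a mod 45 ∈ H? Yes

Yes, H is a subgroup of ℤ_45


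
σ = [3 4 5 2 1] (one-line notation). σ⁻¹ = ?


To find σ⁻¹, swap domain and range:
σ(1) = 3 → σ⁻¹(3) = 1
σ(2) = 4 → σ⁻¹(4) = 2
σ(3) = 5 → σ⁻¹(5) = 3
σ(4) = 2 → σ⁻¹(2) = 4
σ(5) = 1 → σ⁻¹(1) = 5

σ⁻¹ = [5 4 1 2 3]


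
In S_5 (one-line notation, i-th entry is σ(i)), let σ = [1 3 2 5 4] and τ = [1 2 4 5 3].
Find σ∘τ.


σ∘τ: apply τ first, then σ
1 →τ 1 →σ 1
2 →τ 2 →σ 3
3 →τ 4 →σ 5
4 →τ 5 →σ 4
5 →τ 3 →σ 2

σ∘τ = [1 3 5 4 2]


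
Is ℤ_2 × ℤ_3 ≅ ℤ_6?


Comparing ℤ_2 × ℤ_3 and ℤ_6:
gcd(2,3) = 1, so ℤ_2 × ℤ_3 ≅ ℤ_6 (CRT)

Yes, ℤ_2 × ℤ_3 ≅ ℤ_6


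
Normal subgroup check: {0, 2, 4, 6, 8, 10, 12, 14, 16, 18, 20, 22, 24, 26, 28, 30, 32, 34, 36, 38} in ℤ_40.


H = {0, 2, 4, 6, 8, 10, 12, 14, 16, 18, 20, 22, 24, 26, 28, 30, 32, 34, 36, 38} in ℤ_40
ℤ_40 is abelian; every subgroup of an abelian group is normal

Yes, normal subgroup


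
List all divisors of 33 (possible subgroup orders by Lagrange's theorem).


Lagrange's theorem: |H| divides |G|
|G| = 33
Divisors of 33: 1, 3, 11, 33

Possible subgroup orders: {1, 3, 11, 33}


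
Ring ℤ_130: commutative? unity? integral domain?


ℤ_130 is a commutative ring with unity 1; 130 = 2×65 is composite, so 2·65 ≡ 0 gives zero divisors (not an integral domain)
Commutative: Yes
Integral domain: No
Has unity: Yes

ℤ_130: Commutative=Yes, Unity=Yes


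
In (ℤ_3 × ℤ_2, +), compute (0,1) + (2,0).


Operation: componentwise addition mod (3, 2)
(0,1) + (2,0) = ((a₁+b₁) mod 3, (a₂+b₂) mod 2) with a = (0,1), b = (2,0)

(0,1) + (2,0) = (2,1)


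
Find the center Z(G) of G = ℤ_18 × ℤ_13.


Z(G) = {g ∈ G | gx = xg for all x ∈ G}
Direct product of abelian groups is abelian, so Z(G) = G

Z(ℤ_18 × ℤ_13) = ℤ_18 × ℤ_13


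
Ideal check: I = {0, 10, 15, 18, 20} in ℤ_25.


Check ideal conditions for I = {0, 10, 15, 18, 20} in ℤ_25:
(1) I is an additive subgroup? No
(2) For r ∈ ℤ_25 and a ∈ I: r·a ∈ I? No  [counterexample: r=2, a=15, r·a mod 25 = 5 ∉ I]

No, I is not an ideal of ℤ_25


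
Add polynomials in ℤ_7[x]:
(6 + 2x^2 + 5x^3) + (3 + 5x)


Add coefficients mod 7:
x^0: 6 + 3 = 2 (mod 7)
x^1: 0 + 5 = 5 (mod 7)
x^2: 2 + 0 = 2 (mod 7)
x^3: 5 + 0 = 5 (mod 7)
Result: 2 + 5x + 2x^2 + 5x^3

f + g = 2 + 5x + 2x^2 + 5x^3


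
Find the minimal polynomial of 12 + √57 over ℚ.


Let α = 12 + √57. Then α - 12 = √57, so (α - 12)² = 57, giving α² - 24α + 87 = 0. Degree 2 and α ∉ ℚ, so this is the minimal polynomial.

Minimal polynomial: x² - 24x + 87


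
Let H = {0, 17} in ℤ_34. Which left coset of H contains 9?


9 + H = {9 + h (mod 34) : h ∈ H}
9+0=9, 9+17=26

9 + H = {9, 26}


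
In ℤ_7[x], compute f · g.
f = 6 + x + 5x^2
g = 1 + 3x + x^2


Expand and collect like terms; reduce coefficients mod 7:
x^0: 6·1 = 6 ≡ 6 (mod 7)
x^1: 6·3 + 1·1 = 19 ≡ 5 (mod 7)
x^2: 6·1 + 1·3 + 5·1 = 14 ≡ 0 (mod 7)
x^3: 1·1 + 5·3 = 16 ≡ 2 (mod 7)
x^4: 5·1 = 5 ≡ 5 (mod 7)
Result: 6 + 5x + 2x^3 + 5x^4

f · g = 6 + 5x + 2x^3 + 5x^4


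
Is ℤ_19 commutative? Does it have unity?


ℤ_19 is a commutative ring with unity 1; 19 is prime, so ℤ_19 is a field (hence an integral domain)
Commutative: Yes
Integral domain: Yes
Has unity: Yes

ℤ_19: Commutative=Yes, Unity=Yes


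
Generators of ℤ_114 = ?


g generates ℤ_n iff gcd(g,n) = 1
Prime factors of 114: 2, 3, 19
Generators are g ∈ {1,...,113} not divisible by any of these primes.
Generators: {1, 5, 7, 11, 13, 17, 23, 25, 29, 31, 35, 37, 41, 43, 47, 49, 53, 55, 59, 61, 65, 67, 71, 73, 77, 79, 83, 85, 89, 91, 97, 101, 103, 107, 109, 113}
Number of generators = φ(114) = 36

Generators of ℤ_114 = {1, 5, 7, 11, 13, 17, 23, 25, 29, 31, 35, 37, 41, 43, 47, 49, 53, 55, 59, 61, 65, 67, 71, 73, 77, 79, 83, 85, 89, 91, 97, 101, 103, 107, 109, 113}


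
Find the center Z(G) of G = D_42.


Z(G) = {g ∈ G | gx = xg for all x ∈ G}
For even n, Z(D_n) = {e, r^(n/2)}: the 180° rotation r^21 commutes with every reflection and rotation

Z(D_42) = {e, r^21}


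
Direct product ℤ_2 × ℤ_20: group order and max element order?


|ℤ_2 × ℤ_20| = 2 × 20 = 40
Max element order = lcm(2,20) = 20
Cyclic? No (gcd=2)

|ℤ_2×ℤ_20| = 40, max element order = 20


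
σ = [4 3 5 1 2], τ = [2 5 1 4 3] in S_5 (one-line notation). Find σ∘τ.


σ∘τ: apply τ first, then σ
1 →τ 2 →σ 3
2 →τ 5 →σ 2
3 →τ 1 →σ 4
4 →τ 4 →σ 1
5 →τ 3 →σ 5

σ∘τ = [3 2 4 1 5]


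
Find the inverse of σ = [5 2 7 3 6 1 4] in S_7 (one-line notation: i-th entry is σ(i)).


To find σ⁻¹, swap domain and range:
σ(1) = 5 → σ⁻¹(5) = 1
σ(2) = 2 → σ⁻¹(2) = 2
σ(3) = 7 → σ⁻¹(7) = 3
σ(4) = 3 → σ⁻¹(3) = 4
σ(5) = 6 → σ⁻¹(6) = 5
σ(6) = 1 → σ⁻¹(1) = 6
σ(7) = 4 → σ⁻¹(4) = 7

σ⁻¹ = [6 2 4 7 1 5 3]


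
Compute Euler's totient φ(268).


Factor n: 268 = 2^2 × 67
φ(n) = n · ∏(1 - 1/p) over distinct primes p | n
φ(268) = 268 · (1 - 1/2) · (1 - 1/67) = 132

φ(268) = 132


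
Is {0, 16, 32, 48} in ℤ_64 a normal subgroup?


H = {0, 16, 32, 48} in ℤ_64
ℤ_64 is abelian; every subgroup of an abelian group is normal

Yes, normal subgroup


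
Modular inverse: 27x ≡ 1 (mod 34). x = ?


Use the extended Euclidean algorithm to write 1 = 27·s + 34·t; then s mod 34 is the inverse.
Euclidean algorithm:
  27 = 0·34 + 27
  34 = 1·27 + 7
  27 = 3·7 + 6
  7 = 1·6 + 1
  6 = 6·1 + 0
gcd(27,34) = 1
Back-substitution gives: 27·(-5) + 34·(4) = 1
So 27⁻¹ ≡ -5 ≡ 29 (mod 34)
Check: 27 × 29 = 783 ≡ 1 (mod 34) ✓

27⁻¹ ≡ 29 (mod 34)


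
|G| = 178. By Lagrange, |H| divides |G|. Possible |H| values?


Lagrange's theorem: |H| divides |G|
|G| = 178
Divisors of 178: 1, 2, 89, 178

Possible subgroup orders: {1, 2, 89, 178}


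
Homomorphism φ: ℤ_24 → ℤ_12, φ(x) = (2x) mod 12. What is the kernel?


Kernel = preimage of identity
ker(φ) = {x ∈ ℤ_24 : 2x ≡ 0 (mod 12)}. Since 12 | 24, φ is well-defined. The kernel is the cyclic subgroup ⟨6⟩ of ℤ_24 (order 4), i.e. {0, 6, 12, 18}

ker(φ) = {0, 6, 12, 18}


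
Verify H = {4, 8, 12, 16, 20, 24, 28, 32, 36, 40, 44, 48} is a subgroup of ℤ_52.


Subgroup test for H = {4, 8, 12, 16, 20, 24, 28, 32, 36, 40, 44, 48} in (ℤ_52, +):
(1) 0 ∈ H? No
(2) Closure: for all a,b ∈ H, (a+b) mod 52 ∈ H? No  [counterexample: 4 + 48 = 0 ∉ H]
(3) Inverses: for all a ∈ H, -a mod 52 ∈ H? Yes

No, H is not a subgroup of ℤ_52


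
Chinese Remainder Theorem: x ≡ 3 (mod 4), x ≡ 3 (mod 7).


m₁ = 4, m₂ = 7, gcd = 1, so CRT applies. M = m₁·m₂ = 28
Let M₁ = M/m₁ = 7, M₂ = M/m₂ = 4
Find y₁ ≡ M₁⁻¹ (mod m₁): 7⁻¹ ≡ 3 (mod 4)
Find y₂ ≡ M₂⁻¹ (mod m₂): 4⁻¹ ≡ 2 (mod 7)
x = a₁·M₁·y₁ + a₂·M₂·y₂ = 3·7·3 + 3·4·2 = 87
Reduce mod 28: x ≡ 3
Check: 3 mod 4 = 3 ✓, 3 mod 7 = 3 ✓

x ≡ 3 (mod 28)


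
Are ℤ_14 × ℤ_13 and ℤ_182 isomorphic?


Comparing ℤ_14 × ℤ_13 and ℤ_182:
gcd(14,13) = 1, so ℤ_14 × ℤ_13 ≅ ℤ_182 (CRT)

Yes, ℤ_14 × ℤ_13 ≅ ℤ_182


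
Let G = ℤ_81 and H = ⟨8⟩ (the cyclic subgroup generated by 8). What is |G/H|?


|⟨8⟩| = n / gcd(8, 81) = 81 / 1 = 81
H is normal (ℤ_81 is abelian).
|G/H| = |G| / |H| = 81 / 81 = 1

|G/H| = 1


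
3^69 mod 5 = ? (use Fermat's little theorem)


Fermat's little theorem: if p is prime and gcd(a,p)=1, then a^(p-1) ≡ 1 (mod p)
p = 5 is prime, gcd(3,5) = 1
Reduce exponent: 69 mod 4 = 1
So 3^69 ≡ 3^1 (mod 5)
3^1 mod 5 = 3

3^69 ≡ 3 (mod 5)


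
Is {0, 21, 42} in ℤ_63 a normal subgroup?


H = {0, 21, 42} in ℤ_63
ℤ_63 is abelian; every subgroup of an abelian group is normal

Yes, normal subgroup


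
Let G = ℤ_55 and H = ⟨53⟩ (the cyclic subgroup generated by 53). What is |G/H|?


|⟨53⟩| = n / gcd(53, 55) = 55 / 1 = 55
H is normal (ℤ_55 is abelian).
|G/H| = |G| / |H| = 55 / 55 = 1

|G/H| = 1


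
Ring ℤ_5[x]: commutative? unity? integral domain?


ℤ_5 is a field (n prime), so ℤ_5[x] is a commutative integral domain with unity
Commutative: Yes
Integral domain: Yes
Has unity: Yes

ℤ_5[x]: Commutative=Yes, Unity=Yes


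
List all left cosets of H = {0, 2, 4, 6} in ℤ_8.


H = {0, 2, 4, 6}, |H| = 4
Number of cosets = |G|/|H| = 8/4 = 2
0 + H = {0, 2, 4, 6}
1 + H = {1, 3, 5, 7}

Cosets: 0+H={0,2,4,6}; 1+H={1,3,5,7}


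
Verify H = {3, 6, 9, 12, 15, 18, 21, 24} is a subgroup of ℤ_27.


Subgroup test for H = {3, 6, 9, 12, 15, 18, 21, 24} in (ℤ_27, +):
(1) 0 ∈ H? No
(2) Closure: for all a,b ∈ H, (a+b) mod 27 ∈ H? No  [counterexample: 3 + 24 = 0 ∉ H]
(3) Inverses: for all a ∈ H, -a mod 27 ∈ H? Yes

No, H is not a subgroup of ℤ_27


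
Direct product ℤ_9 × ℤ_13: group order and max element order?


|ℤ_9 × ℤ_13| = 9 × 13 = 117
Max element order = lcm(9,13) = 117
Cyclic? Yes (gcd=1)

|ℤ_9×ℤ_13| = 117, max element order = 117


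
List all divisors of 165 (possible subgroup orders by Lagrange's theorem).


Lagrange's theorem: |H| divides |G|
|G| = 165
Divisors of 165: 1, 3, 5, 11, 15, 33, 55, 165

Possible subgroup orders: {1, 3, 5, 11, 15, 33, 55, 165}


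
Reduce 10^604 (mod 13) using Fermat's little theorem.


Fermat's little theorem: if p is prime and gcd(a,p)=1, then a^(p-1) ≡ 1 (mod p)
p = 13 is prime, gcd(10,13) = 1
Reduce exponent: 604 mod 12 = 4
So 10^604 ≡ 10^4 (mod 13)
10^4 mod 13 = 3

10^604 ≡ 3 (mod 13)


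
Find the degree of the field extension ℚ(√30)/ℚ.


√30 has minimal polynomial x² - 30 (irreducible over ℚ since 30 is squarefree)

[ℚ(√30)/ℚ] = 2


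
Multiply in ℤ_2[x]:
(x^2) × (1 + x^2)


Expand and collect like terms; reduce coefficients mod 2:
x^0: 0·1 = 0 ≡ 0 (mod 2)
x^1: 0·0 + 0·1 = 0 ≡ 0 (mod 2)
x^2: 0·1 + 0·0 + 1·1 = 1 ≡ 1 (mod 2)
x^3: 0·1 + 1·0 = 0 ≡ 0 (mod 2)
x^4: 1·1 = 1 ≡ 1 (mod 2)
Result: x^2 + x^4

f · g = x^2 + x^4


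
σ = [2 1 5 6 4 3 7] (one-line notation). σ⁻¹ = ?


To find σ⁻¹, swap domain and range:
σ(1) = 2 → σ⁻¹(2) = 1
σ(2) = 1 → σ⁻¹(1) = 2
σ(3) = 5 → σ⁻¹(5) = 3
σ(4) = 6 → σ⁻¹(6) = 4
σ(5) = 4 → σ⁻¹(4) = 5
σ(6) = 3 → σ⁻¹(3) = 6
σ(7) = 7 → σ⁻¹(7) = 7

σ⁻¹ = [2 1 6 5 3 4 7]


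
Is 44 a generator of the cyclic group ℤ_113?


g generates ℤ_n iff gcd(g, n) = 1
gcd(44, 113) = 1
Since gcd = 1, 44 is a generator.

Yes, 44 generates ℤ_113


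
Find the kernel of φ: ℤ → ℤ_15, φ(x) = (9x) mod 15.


Kernel = preimage of identity
ker(φ) = {x ∈ ℤ : 9x ≡ 0 (mod 15)}. gcd(9,15) = 3, so 9x ≡ 0 (mod 15) ⟺ x ≡ 0 (mod 15/3 = 5). Hence ker(φ) = 5ℤ

ker(φ) = 5ℤ


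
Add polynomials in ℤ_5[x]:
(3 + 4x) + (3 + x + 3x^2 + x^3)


Add coefficients mod 5:
x^0: 3 + 3 = 1 (mod 5)
x^1: 4 + 1 = 0 (mod 5)
x^2: 0 + 3 = 3 (mod 5)
x^3: 0 + 1 = 1 (mod 5)
Result: 1 + 3x^2 + x^3

f + g = 1 + 3x^2 + x^3


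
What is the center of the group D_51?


Z(G) = {g ∈ G | gx = xg for all x ∈ G}
For odd n, Z(D_n) = {e}: no nontrivial rotation commutes with all reflections

Z(D_51) = {e}


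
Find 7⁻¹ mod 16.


Use the extended Euclidean algorithm to write 1 = 7·s + 16·t; then s mod 16 is the inverse.
Euclidean algorithm:
  7 = 0·16 + 7
  16 = 2·7 + 2
  7 = 3·2 + 1
  2 = 2·1 + 0
gcd(7,16) = 1
Back-substitution gives: 7·(7) + 16·(-3) = 1
So 7⁻¹ ≡ 7 ≡ 7 (mod 16)
Check: 7 × 7 = 49 ≡ 1 (mod 16) ✓

7⁻¹ ≡ 7 (mod 16)


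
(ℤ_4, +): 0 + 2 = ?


Operation: addition mod 4
0 + 2 = (a + b) mod 4 with a = 0, b = 2

0 + 2 = 2


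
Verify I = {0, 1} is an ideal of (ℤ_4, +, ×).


Check ideal conditions for I = {0, 1} in ℤ_4:
(1) I is an additive subgroup? No
(2) For r ∈ ℤ_4 and a ∈ I: r·a ∈ I? No  [counterexample: r=2, a=1, r·a mod 4 = 2 ∉ I]

No, I is not an ideal of ℤ_4


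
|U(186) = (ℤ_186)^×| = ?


U(n) is the group of units mod n; |U(n)| = φ(n)
|U(186)| = φ(186) = 60

|U(186) = (ℤ_186)^×| = 60


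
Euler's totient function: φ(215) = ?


Factor n: 215 = 5 × 43
φ(n) = n · ∏(1 - 1/p) over distinct primes p | n
φ(215) = 215 · (1 - 1/5) · (1 - 1/43) = 168

φ(215) = 168


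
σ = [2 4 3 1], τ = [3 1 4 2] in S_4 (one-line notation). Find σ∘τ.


σ∘τ: apply τ first, then σ
1 →τ 3 →σ 3
2 →τ 1 →σ 2
3 →τ 4 →σ 1
4 →τ 2 →σ 4

σ∘τ = [3 2 1 4]


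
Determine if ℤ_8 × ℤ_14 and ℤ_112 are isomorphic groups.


Comparing ℤ_8 × ℤ_14 and ℤ_112:
gcd(8,14) = 2 ≠ 1. Max element order in ℤ_8×ℤ_14 is lcm(8,14) = 56 < 112, so it has no element of order 112

No, ℤ_8 × ℤ_14 ≇ ℤ_112


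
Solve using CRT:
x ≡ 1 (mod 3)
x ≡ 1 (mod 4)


m₁ = 3, m₂ = 4, gcd = 1, so CRT applies. M = m₁·m₂ = 12
Let M₁ = M/m₁ = 4, M₂ = M/m₂ = 3
Find y₁ ≡ M₁⁻¹ (mod m₁): 4⁻¹ ≡ 1 (mod 3)
Find y₂ ≡ M₂⁻¹ (mod m₂): 3⁻¹ ≡ 3 (mod 4)
x = a₁·M₁·y₁ + a₂·M₂·y₂ = 1·4·1 + 1·3·3 = 13
Reduce mod 12: x ≡ 1
Check: 1 mod 3 = 1 ✓, 1 mod 4 = 1 ✓

x ≡ 1 (mod 12)


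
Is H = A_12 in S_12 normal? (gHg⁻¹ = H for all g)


H = A_12 in S_12
A_12 has index 2 in S_12, and every subgroup of index 2 is normal

Yes, normal subgroup


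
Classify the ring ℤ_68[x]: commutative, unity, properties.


ℤ_68 has zero divisors (2·34 ≡ 0), and these lift to constant zero divisors in ℤ_68[x]; so not an integral domain
Commutative: Yes
Integral domain: No
Has unity: Yes

ℤ_68[x]: Commutative=Yes, Unity=Yes


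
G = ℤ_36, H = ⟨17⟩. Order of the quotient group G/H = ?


|⟨17⟩| = n / gcd(17, 36) = 36 / 1 = 36
H is normal (ℤ_36 is abelian).
|G/H| = |G| / |H| = 36 / 36 = 1

|G/H| = 1


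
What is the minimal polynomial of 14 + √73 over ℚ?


Let α = 14 + √73. Then α - 14 = √73, so (α - 14)² = 73, giving α² - 28α + 123 = 0. Degree 2 and α ∉ ℚ, so this is the minimal polynomial.

Minimal polynomial: x² - 28x + 123


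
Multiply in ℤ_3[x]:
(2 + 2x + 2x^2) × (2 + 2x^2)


Expand and collect like terms; reduce coefficients mod 3:
x^0: 2·2 = 4 ≡ 1 (mod 3)
x^1: 2·0 + 2·2 = 4 ≡ 1 (mod 3)
x^2: 2·2 + 2·0 + 2·2 = 8 ≡ 2 (mod 3)
x^3: 2·2 + 2·0 = 4 ≡ 1 (mod 3)
x^4: 2·2 = 4 ≡ 1 (mod 3)
Result: 1 + x + 2x^2 + x^3 + x^4

f · g = 1 + x + 2x^2 + x^3 + x^4


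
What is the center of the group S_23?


Z(G) = {g ∈ G | gx = xg for all x ∈ G}
S_n is non-abelian for n ≥ 3; Z(S_23) is trivial

Z(S_23) = {e}


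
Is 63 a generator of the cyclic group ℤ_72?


g generates ℤ_n iff gcd(g, n) = 1
gcd(63, 72) = 9
Since gcd = 9 ≠ 1, ⟨63⟩ has order 8 < 72, so 63 is not a generator.

No, 63 does not generate ℤ_72


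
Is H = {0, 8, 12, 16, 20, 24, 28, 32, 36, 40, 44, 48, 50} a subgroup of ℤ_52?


Subgroup test for H = {0, 8, 12, 16, 20, 24, 28, 32, 36, 40, 44, 48, 50} in (ℤ_52, +):
(1) 0 ∈ H? Yes
(2) Closure: for all a,b ∈ H, (a+b) mod 52 ∈ H? No  [counterexample: 8 + 48 = 4 ∉ H]
(3) Inverses: for all a ∈ H, -a mod 52 ∈ H? No

No, H is not a subgroup of ℤ_52
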